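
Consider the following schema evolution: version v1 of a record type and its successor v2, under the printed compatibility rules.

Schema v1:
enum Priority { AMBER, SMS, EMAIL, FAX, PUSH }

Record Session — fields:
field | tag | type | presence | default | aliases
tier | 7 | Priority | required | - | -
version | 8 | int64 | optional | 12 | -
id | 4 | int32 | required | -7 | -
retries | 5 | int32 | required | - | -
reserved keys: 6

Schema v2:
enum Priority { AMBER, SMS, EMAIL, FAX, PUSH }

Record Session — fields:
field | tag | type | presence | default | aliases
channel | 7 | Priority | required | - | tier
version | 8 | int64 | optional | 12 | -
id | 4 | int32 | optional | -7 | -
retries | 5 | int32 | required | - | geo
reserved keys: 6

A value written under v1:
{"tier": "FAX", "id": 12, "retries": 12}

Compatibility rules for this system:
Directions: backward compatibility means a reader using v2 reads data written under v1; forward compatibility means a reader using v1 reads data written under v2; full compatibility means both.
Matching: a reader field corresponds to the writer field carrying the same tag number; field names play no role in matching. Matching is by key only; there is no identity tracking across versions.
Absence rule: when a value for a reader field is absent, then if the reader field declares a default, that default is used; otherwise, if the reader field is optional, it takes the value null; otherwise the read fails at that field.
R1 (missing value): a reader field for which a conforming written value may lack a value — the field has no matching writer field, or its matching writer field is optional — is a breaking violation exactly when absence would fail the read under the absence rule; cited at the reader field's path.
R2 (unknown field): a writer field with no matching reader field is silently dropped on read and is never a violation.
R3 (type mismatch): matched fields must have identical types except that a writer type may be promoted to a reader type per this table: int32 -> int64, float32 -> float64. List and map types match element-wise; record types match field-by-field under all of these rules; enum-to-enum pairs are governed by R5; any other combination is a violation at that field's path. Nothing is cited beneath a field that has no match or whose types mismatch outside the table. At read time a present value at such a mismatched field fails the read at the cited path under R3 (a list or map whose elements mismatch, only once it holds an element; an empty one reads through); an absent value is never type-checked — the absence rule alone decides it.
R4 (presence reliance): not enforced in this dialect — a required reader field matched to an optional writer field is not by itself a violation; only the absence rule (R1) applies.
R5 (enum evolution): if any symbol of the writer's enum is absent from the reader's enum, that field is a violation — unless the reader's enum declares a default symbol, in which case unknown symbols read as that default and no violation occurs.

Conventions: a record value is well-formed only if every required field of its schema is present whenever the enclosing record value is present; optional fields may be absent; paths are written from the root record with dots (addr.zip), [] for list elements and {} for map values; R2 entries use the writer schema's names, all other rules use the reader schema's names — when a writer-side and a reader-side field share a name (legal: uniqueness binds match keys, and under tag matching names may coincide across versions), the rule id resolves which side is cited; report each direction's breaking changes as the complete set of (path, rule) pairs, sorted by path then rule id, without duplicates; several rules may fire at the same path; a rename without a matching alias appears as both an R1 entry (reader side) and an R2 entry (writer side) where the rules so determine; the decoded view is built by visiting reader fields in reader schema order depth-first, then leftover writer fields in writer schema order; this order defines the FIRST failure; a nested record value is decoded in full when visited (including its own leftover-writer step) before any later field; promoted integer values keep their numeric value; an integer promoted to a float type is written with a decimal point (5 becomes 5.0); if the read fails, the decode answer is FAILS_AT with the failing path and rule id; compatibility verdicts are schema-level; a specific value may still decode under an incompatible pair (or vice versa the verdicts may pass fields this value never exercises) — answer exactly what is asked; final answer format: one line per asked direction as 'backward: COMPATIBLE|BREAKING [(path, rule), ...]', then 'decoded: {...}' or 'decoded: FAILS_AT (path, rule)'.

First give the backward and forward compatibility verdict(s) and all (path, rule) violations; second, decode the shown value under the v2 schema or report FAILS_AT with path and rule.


backward: COMPATIBLE []; forward: COMPATIBLE []; decoded: {"channel": "FAX", "version": 12, "id": 12, "retries": 12}

the writer's type comes first in each Session pair
backward pass over Session, reader schema v2, writer schema v1:
  channel: paired with writer tier (Priority -> Priority; writer required)
  version: paired with writer version (int64 -> int64; writer optional)
  id: paired with writer id (int32 -> int32; writer required)
  retries: paired with writer retries (int32 -> int32; writer required)
  => backward verdict for Session: COMPATIBLE, no violations
forward pass over Session, reader schema v1, writer schema v2:
  tier: paired with writer channel (Priority -> Priority; writer required)
  version: paired with writer version (int64 -> int64; writer optional)
  id: paired with writer id (int32 -> int32; writer optional)
  retries: paired with writer retries (int32 -> int32; writer required)
  => forward verdict for Session: COMPATIBLE, no violations
decoding the Session value with the v2 reader:
  channel := "FAX" (from writer tier)
  version := 12 (missing; default applied)
  id := 12
  retries := 12
  => decoded: {"channel": "FAX", "version": 12, "id": 12, "retries": 12}


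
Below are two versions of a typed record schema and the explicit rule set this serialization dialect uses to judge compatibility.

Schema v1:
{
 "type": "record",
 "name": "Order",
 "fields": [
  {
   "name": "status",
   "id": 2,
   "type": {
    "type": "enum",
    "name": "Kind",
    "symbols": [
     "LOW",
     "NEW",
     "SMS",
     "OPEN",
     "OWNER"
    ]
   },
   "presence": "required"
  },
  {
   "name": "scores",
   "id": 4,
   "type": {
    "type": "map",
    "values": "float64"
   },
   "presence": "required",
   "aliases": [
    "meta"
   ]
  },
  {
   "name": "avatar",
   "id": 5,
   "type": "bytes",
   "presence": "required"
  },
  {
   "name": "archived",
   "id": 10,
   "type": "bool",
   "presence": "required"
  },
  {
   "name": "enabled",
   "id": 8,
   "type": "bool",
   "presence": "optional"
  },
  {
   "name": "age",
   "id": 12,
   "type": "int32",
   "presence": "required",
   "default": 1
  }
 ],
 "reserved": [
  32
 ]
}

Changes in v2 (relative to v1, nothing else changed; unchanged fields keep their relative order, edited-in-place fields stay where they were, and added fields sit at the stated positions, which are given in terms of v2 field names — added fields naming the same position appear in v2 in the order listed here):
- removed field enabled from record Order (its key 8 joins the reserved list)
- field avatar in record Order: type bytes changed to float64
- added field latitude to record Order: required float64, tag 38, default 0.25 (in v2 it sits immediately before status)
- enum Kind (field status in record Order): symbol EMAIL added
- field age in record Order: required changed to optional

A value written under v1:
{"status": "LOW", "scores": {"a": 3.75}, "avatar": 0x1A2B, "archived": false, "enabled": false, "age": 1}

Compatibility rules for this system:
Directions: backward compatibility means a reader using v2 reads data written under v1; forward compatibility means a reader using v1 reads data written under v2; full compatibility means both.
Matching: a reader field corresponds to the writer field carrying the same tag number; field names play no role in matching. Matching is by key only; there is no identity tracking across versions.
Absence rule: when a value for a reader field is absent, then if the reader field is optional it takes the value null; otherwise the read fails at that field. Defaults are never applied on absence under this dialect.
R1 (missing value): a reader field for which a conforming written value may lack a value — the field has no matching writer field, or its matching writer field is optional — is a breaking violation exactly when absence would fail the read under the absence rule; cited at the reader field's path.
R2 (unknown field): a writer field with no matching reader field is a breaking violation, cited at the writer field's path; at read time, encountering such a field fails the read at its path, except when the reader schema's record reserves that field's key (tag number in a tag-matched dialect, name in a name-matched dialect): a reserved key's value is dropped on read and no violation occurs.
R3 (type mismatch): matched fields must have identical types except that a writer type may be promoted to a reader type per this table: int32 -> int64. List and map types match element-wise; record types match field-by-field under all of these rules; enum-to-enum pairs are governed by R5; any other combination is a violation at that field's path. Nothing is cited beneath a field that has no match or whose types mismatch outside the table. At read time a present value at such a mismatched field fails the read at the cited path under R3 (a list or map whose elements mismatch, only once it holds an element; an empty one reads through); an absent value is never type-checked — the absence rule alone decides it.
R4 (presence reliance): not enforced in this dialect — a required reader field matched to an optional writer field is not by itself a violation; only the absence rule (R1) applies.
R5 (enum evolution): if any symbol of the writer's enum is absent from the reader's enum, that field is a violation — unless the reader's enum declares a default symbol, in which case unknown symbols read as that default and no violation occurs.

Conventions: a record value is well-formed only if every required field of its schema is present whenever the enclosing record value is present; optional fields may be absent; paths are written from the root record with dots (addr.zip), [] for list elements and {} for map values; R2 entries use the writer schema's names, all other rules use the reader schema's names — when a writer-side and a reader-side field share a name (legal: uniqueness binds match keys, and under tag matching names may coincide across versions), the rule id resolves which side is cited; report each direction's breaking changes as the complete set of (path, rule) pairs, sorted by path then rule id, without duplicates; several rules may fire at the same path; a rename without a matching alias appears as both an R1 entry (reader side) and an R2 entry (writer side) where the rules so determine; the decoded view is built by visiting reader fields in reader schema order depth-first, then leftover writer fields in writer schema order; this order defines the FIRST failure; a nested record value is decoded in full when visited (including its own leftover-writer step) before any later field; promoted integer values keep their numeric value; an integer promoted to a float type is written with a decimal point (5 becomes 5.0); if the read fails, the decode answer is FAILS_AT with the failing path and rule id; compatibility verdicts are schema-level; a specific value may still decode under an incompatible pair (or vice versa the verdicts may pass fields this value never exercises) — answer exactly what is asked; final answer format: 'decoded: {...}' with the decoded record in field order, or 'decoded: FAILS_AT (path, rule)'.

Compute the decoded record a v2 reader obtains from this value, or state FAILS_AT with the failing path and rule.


arrows below run writer -> reader for Order
migrating the Order value to v2:
  read fails at latitude under R1 (no fill)
  => FAILS_AT (latitude, R1)
remaining Order differences; none change what is asked:
  removed field enabled from record Order (its key 8 joins the reserved list) -> no rule fires on it and the decoded Order view is identical with or without it
  field avatar in record Order: type bytes changed to float64 -> schema-level compatibility only; this Order value's decode is unchanged
  enum Kind (field status in record Order): symbol EMAIL added -> schema-level compatibility only; this Order value's decode is unchanged
  field age in record Order: required changed to optional -> schema-level compatibility only; this Order value's decode is unchanged

decoded: FAILS_AT (latitude, R1)


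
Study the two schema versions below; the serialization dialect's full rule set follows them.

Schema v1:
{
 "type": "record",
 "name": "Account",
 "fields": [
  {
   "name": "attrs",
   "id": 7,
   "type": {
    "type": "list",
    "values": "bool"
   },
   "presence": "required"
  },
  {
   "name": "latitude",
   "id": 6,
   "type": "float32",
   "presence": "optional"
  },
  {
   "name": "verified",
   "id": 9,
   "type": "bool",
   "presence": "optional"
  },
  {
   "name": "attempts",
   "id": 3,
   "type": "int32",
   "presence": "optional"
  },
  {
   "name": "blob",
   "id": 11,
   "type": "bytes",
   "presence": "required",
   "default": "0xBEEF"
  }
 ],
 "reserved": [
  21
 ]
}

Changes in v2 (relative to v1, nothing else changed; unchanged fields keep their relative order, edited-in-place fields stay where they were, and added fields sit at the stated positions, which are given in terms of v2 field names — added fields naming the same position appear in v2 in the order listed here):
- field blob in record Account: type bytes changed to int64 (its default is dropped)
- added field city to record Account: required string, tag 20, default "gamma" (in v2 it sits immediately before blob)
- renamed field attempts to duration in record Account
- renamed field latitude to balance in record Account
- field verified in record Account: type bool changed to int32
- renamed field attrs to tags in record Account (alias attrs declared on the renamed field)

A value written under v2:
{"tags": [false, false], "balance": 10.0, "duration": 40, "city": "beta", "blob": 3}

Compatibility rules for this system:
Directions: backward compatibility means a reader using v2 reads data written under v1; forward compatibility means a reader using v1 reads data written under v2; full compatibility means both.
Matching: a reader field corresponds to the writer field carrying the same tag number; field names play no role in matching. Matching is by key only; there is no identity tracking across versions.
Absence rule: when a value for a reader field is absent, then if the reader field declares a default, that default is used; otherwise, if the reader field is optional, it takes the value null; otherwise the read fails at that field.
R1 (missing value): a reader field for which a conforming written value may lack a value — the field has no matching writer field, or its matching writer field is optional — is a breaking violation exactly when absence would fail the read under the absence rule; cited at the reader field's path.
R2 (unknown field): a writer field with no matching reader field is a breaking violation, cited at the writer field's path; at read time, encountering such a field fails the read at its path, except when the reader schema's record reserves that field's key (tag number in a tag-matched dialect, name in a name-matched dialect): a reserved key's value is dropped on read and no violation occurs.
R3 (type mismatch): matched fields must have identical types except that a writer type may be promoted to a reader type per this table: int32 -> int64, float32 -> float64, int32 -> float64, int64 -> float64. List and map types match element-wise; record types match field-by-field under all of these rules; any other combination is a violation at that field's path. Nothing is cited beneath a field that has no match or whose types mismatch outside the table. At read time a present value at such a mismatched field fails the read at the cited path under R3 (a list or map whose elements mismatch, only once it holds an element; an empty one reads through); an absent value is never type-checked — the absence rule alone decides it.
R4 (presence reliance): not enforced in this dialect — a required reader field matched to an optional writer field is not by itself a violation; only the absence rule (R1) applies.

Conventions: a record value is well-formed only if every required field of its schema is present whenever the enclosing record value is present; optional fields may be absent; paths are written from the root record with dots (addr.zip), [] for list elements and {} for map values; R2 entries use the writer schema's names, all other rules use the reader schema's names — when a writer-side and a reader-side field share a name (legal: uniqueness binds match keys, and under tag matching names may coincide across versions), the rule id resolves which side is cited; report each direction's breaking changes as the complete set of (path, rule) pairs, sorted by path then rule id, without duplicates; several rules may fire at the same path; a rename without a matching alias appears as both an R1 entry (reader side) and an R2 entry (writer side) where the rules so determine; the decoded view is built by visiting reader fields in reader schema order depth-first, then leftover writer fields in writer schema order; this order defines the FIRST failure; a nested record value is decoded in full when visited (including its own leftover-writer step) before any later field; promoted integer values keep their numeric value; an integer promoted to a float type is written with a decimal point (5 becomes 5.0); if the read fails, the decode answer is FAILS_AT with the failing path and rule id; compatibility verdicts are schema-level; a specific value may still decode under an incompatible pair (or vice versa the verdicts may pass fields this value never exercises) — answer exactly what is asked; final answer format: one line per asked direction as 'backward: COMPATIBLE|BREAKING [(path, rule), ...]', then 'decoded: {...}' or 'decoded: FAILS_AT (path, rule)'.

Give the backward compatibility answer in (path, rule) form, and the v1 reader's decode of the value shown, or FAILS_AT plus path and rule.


arrows below run writer -> reader for Account
backward analysis of Account with v2 as reader and v1 as writer:
  list<bool> -> list<bool>, writer required: tags aligns to attrs
  float32 -> float32, writer optional: balance aligns to latitude
  bool -> int32, writer optional: verified aligns to verified
  int32 -> int32, writer optional: duration aligns to attempts
  city: no writer match
  bytes -> int64, writer required: blob aligns to blob
  rule R3 violated at blob
  rule R3 violated at verified
  => 2 violation(s): backward is BREAKING for Account
decode walk for Account under reader schema v1:
  attrs := [false, false] (from writer tags)
  latitude := 10.0 (from writer balance)
  verified := null (absent, optional -> null)
  attempts := 40 (from writer duration)
  read fails at blob under R3
  => FAILS_AT (blob, R3)
checking off the Account differences that do not matter here:
  added field city to record Account: required string, tag 20, default "gamma" (in v2 it sits immediately before blob) -> matters only for Account's forward compatibility — outside the asked direction
  renamed field attempts to duration in record Account -> inert for the asked Account verdict: nothing fires
  renamed field latitude to balance in record Account -> inert for the asked Account verdict: nothing fires
  renamed field attrs to tags in record Account (alias attrs declared on the renamed field) -> inert for the asked Account verdict: nothing fires

backward: BREAKING [(blob, R3), (verified, R3)]; decoded: FAILS_AT (blob, R3)


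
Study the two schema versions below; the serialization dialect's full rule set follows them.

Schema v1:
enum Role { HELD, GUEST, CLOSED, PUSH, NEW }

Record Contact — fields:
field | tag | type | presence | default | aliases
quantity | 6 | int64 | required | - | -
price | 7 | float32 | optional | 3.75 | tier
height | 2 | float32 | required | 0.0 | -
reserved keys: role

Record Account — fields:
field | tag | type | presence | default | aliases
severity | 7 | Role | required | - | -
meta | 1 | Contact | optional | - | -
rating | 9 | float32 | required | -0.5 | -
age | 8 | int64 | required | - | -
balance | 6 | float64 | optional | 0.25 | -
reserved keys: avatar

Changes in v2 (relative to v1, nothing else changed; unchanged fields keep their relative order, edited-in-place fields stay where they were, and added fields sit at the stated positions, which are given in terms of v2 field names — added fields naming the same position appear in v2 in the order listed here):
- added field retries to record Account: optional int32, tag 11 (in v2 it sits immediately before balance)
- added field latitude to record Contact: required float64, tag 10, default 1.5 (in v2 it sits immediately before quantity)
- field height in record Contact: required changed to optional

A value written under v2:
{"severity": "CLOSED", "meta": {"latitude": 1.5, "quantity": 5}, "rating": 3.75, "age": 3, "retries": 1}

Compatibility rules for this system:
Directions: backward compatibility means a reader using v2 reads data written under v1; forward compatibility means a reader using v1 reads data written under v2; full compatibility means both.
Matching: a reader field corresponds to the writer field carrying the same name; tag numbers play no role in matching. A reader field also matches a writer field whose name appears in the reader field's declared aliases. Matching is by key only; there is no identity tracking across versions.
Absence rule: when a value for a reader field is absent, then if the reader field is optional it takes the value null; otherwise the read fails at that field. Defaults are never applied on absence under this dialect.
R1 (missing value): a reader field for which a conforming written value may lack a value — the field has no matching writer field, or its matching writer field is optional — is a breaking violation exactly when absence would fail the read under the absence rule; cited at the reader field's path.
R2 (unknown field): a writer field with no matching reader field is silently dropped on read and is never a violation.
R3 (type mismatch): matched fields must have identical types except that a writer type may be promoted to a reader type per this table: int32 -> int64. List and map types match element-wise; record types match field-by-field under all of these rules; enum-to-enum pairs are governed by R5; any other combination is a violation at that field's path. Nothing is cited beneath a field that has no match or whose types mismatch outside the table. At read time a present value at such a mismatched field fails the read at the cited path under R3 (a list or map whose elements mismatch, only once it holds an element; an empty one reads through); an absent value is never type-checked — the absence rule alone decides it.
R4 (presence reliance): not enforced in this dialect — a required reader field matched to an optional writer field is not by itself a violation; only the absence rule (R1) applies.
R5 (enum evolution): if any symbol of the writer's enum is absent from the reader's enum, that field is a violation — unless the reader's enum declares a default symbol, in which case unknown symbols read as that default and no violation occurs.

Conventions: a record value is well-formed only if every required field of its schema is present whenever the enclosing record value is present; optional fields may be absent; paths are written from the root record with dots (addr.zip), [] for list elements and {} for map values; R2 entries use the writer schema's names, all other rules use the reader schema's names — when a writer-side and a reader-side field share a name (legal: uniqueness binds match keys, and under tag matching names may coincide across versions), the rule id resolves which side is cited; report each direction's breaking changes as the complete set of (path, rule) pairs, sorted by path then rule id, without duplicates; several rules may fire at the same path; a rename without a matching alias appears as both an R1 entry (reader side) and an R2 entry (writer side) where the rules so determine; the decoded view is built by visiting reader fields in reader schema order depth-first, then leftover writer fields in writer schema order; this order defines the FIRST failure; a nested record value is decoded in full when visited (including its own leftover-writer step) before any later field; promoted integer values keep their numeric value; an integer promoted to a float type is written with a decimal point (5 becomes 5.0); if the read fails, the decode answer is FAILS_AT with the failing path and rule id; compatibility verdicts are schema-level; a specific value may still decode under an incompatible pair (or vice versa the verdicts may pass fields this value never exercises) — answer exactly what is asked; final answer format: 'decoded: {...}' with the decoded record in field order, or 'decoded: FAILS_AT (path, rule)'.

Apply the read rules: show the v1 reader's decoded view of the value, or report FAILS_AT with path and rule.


decoded: FAILS_AT (meta.height, R1)

each type pair in Account: writer, then reader
decoding the Account value with the v1 reader:
  severity := "CLOSED"
  meta.quantity := 5
  meta.price := null (absent, optional -> null)
  read fails at meta.height under R1 (no fill)
  => FAILS_AT (meta.height, R1)
diffs on Account not affecting the asked answer:
  added field retries to record Account: optional int32, tag 11 (in v2 it sits immediately before balance) -> inert under this dialect — no rule fires on Account and the result does not move
  added field latitude to record Contact: required float64, tag 10, default 1.5 (in v2 it sits immediately before quantity) -> changes Account's schema-level verdicts only — the decode of this value is the same


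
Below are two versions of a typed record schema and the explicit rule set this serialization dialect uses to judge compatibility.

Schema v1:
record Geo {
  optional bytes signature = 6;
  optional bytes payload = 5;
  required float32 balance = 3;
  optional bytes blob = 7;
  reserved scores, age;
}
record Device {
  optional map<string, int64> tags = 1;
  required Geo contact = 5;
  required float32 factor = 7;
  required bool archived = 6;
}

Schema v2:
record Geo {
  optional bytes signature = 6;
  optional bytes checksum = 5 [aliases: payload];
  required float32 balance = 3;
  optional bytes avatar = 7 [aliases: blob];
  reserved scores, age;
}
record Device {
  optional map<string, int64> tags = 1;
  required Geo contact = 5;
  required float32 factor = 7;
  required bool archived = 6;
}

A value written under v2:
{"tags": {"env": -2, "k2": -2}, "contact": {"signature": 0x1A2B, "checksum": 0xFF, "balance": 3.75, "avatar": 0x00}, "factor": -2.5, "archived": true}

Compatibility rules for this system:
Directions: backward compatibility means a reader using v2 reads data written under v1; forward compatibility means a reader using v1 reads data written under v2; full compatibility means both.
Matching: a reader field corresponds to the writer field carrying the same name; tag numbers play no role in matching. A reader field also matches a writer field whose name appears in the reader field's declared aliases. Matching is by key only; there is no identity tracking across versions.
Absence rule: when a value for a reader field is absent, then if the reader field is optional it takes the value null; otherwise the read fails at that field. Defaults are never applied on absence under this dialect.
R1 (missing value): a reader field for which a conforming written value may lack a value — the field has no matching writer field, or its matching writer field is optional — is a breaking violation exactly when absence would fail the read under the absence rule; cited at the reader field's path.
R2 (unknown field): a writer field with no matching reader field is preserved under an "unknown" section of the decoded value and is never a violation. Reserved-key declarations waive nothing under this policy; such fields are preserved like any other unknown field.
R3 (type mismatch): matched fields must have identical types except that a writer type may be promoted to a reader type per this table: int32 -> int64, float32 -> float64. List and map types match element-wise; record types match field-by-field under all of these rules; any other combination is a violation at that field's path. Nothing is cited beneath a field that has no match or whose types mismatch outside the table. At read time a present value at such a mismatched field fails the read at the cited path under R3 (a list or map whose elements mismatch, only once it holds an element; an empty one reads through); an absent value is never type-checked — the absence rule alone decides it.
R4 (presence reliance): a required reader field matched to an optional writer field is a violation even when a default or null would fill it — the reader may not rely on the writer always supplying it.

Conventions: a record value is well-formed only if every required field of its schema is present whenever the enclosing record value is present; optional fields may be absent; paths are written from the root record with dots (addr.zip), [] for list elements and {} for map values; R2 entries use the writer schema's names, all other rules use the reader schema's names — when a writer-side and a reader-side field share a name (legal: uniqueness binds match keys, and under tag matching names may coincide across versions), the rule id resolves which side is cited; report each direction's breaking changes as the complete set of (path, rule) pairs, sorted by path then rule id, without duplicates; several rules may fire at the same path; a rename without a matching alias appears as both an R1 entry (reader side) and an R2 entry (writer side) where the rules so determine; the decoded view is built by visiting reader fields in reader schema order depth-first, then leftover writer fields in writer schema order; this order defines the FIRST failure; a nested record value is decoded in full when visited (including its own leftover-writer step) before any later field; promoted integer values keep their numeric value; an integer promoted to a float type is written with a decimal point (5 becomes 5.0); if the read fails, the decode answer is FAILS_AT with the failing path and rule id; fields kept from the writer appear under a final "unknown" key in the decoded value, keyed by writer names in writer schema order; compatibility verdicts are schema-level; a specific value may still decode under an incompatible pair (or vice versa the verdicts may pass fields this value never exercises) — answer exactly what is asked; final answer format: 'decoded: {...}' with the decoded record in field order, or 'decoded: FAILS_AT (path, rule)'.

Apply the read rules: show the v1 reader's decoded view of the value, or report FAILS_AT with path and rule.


decoded: {"tags": {"env": -2, "k2": -2}, "contact": {"signature": 0x1A2B, "payload": null, "balance": 3.75, "blob": null, "unknown": {"checksum": 0xFF, "avatar": 0x00}}, "factor": -2.5, "archived": true}

each type pair in Device: writer, then reader
migrating the Device value to v1:
  tags := {"env": -2, "k2": -2}
  contact.signature := 0x1A2B
  contact.payload := null (not supplied -> null)
  contact.balance := 3.75
  contact.blob := null (not supplied -> null)
  writer contact.checksum: kept under "unknown"
  writer contact.avatar: kept under "unknown"
  factor := -2.5
  archived := true
  => decoded: {"tags": {"env": -2, "k2": -2}, "contact": {"signature": 0x1A2B, "payload": null, "balance": 3.75, "blob": null, "unknown": {"checksum": 0xFF, "avatar": 0x00}}, "factor": -2.5, "archived": true}


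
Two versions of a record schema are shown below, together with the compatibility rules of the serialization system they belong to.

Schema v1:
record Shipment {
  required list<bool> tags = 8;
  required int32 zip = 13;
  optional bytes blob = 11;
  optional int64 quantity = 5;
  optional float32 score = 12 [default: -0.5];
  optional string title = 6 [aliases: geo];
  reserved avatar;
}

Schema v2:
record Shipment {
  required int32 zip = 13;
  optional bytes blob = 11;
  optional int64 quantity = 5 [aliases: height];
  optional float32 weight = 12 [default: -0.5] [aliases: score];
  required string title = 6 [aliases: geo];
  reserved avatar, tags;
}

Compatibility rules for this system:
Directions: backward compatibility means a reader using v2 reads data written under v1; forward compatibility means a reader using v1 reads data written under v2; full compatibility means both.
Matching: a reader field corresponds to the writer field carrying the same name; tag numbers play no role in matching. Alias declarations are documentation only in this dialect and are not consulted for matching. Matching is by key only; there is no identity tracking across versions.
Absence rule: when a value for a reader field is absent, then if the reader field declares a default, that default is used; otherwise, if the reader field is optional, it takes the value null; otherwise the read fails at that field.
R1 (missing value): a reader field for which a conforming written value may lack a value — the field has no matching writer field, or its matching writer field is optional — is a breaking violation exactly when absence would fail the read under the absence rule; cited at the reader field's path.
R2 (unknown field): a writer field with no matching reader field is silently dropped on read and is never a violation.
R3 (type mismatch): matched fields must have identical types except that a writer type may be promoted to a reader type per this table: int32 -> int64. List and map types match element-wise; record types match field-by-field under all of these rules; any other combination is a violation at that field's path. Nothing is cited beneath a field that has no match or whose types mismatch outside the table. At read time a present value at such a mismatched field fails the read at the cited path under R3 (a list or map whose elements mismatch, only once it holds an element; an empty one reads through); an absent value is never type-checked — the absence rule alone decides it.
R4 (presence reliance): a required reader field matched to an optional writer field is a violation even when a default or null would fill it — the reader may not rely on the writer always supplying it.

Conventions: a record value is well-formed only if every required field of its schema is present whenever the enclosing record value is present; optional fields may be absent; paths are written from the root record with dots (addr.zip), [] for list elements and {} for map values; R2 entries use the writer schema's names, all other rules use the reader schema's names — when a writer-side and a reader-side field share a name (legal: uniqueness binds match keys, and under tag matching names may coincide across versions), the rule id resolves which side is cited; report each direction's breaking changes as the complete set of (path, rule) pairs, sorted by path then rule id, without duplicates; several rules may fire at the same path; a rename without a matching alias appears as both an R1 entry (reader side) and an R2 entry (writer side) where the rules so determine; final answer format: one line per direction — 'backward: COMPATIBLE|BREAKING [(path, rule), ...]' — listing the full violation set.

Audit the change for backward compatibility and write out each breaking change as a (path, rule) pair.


in Shipment below, arrows point writer -> reader
backward for Shipment (reader v2, writer v1):
  writer required, int32 -> int32: reader zip maps from writer zip
  writer optional, bytes -> bytes: reader blob maps from writer blob
  writer optional, int64 -> int64: reader quantity maps from writer quantity
  weight has no writer counterpart
  writer optional, string -> string: reader title maps from writer title
  tags (writer side), unknown to reader
  score (writer side), unknown to reader
  rule R1 violated at title
  rule R4 violated at title
  backward on Shipment therefore BREAKING (2)
diffs on Shipment not affecting the asked answer:
  removed field tags from record Shipment (its key "tags" joins the reserved list) -> matters only for Shipment's forward compatibility — outside the asked direction
  renamed field score to weight in record Shipment (alias score declared on the renamed field) -> inert for the asked Shipment verdict: nothing fires

backward: BREAKING [(title, R1), (title, R4)]


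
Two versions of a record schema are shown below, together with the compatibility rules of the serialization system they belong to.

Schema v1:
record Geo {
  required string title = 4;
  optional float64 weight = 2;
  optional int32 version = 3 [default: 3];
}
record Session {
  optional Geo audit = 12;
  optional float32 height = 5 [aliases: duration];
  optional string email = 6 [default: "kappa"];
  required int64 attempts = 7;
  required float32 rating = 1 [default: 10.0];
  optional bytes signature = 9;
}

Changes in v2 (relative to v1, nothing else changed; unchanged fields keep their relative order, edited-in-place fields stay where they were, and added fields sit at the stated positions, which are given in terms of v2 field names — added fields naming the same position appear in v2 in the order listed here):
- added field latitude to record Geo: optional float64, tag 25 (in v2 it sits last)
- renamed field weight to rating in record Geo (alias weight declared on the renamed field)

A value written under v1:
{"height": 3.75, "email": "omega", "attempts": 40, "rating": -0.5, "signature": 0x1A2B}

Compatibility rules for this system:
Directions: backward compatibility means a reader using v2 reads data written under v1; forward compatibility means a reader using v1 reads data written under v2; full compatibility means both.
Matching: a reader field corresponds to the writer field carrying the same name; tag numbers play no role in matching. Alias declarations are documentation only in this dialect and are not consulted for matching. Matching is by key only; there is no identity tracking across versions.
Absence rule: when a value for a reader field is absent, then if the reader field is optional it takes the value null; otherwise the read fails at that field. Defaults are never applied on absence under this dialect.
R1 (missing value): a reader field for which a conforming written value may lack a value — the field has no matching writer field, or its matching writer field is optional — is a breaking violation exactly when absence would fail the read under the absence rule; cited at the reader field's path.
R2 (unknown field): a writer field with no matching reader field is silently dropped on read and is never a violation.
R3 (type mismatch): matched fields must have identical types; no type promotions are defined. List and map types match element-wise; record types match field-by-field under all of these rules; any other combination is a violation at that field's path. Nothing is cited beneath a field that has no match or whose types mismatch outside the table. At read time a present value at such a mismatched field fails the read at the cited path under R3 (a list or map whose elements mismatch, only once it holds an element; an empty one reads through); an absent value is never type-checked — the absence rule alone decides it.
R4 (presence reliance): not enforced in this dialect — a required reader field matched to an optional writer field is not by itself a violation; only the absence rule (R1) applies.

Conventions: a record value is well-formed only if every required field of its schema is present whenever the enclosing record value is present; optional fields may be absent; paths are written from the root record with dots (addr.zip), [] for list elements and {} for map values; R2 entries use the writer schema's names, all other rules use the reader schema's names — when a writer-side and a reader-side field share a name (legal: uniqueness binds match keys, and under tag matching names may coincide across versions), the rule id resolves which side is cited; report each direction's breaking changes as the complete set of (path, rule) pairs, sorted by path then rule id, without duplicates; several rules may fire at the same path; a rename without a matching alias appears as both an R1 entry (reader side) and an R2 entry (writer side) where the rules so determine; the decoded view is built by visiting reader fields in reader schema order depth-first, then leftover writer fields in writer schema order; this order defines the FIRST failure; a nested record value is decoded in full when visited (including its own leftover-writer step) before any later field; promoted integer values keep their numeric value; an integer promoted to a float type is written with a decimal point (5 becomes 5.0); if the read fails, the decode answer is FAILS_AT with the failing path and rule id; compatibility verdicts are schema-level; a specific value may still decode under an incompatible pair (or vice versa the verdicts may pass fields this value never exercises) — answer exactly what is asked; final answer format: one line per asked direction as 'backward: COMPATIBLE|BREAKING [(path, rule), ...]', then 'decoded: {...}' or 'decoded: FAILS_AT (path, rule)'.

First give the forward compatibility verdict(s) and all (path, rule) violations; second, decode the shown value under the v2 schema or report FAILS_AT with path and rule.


arrows below run writer -> reader for Session
forward analysis of Session with v1 as reader and v2 as writer:
  audit: Geo -> Geo, writer optional; from audit
  height: float32 -> float32, writer optional; from height
  email: string -> string, writer optional; from email
  attempts: int64 -> int64, writer required; from attempts
  rating: float32 -> float32, writer required; from rating
  signature: bytes -> bytes, writer optional; from signature
  audit.title: string -> string, writer required; from audit.title
  audit.weight: no writer match
  audit.version: int32 -> int32, writer optional; from audit.version
  leftover writer field: audit.rating
  leftover writer field: audit.latitude
  nothing fires on Session: forward is COMPATIBLE
decode (reader v2):
  audit := null (missing; optional => null)
  height := 3.75
  email := "omega"
  attempts := 40
  rating := -0.5
  signature := 0x1A2B
  => decoded: {"audit": null, "height": 3.75, "email": "omega", "attempts": 40, "rating": -0.5, "signature": 0x1A2B}
ruling out the remaining Session differences:
  added field latitude to record Geo: optional float64, tag 25 (in v2 it sits last) -> triggers nothing under Session's printed rules — same verdict
  renamed field weight to rating in record Geo (alias weight declared on the renamed field) -> triggers nothing under Session's printed rules — same verdict

forward: COMPATIBLE []; decoded: {"audit": null, "height": 3.75, "email": "omega", "attempts": 40, "rating": -0.5, "signature": 0x1A2B}
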